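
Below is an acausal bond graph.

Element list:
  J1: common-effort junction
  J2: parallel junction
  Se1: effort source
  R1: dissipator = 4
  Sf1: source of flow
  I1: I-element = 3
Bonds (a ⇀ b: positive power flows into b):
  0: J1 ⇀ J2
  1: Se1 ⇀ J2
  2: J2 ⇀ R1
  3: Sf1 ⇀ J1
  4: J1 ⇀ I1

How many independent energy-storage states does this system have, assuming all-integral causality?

b1 stroke→J2  (Se1 (Se) sets effort on bond)
b3 stroke→Sf1  (source Sf1 imposes f)
b0 stroke→J1  (common-e at J2 fixed by 1)
b2 stroke→R1  (common-e at J2 fixed by 1)
b4 stroke→I1  (J1: bond 0 brought effort, rest push out)

1  (I1 all integral)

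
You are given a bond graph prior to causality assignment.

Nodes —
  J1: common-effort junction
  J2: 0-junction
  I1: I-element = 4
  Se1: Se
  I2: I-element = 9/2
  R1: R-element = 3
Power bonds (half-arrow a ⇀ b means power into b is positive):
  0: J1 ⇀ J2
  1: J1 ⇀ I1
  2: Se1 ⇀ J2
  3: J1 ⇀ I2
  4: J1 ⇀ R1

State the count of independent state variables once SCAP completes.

b2 →J2  (Se1 fixes effort; stroke away)
b0 →J1  (J2 effort already set via bond 2)
b1 →I1  (J1 effort already set via bond 0)
b3 →I2  (0-jn J1 has e-setter on 0)
b4 →R1  (J1: bond 0 brought effort, rest push out)

2  (I1, I2 all integral)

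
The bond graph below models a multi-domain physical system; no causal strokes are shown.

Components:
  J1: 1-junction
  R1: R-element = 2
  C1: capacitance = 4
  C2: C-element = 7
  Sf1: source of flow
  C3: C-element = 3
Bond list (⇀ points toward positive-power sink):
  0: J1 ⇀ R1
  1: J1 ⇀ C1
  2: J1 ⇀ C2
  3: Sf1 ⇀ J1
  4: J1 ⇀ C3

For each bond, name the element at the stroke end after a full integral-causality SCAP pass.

#3 stroke at Sf1  (source Sf1 imposes f)
#0 stroke at J1  (J1: bond 3 brought flow, rest push out)
#1 stroke at J1  (1-jn J1 has f-setter on 3)
#2 stroke at J1  (J1: bond 3 brought flow, rest push out)
#4 stroke at J1  (J1 flow already set via bond 3)

#0 stroke at J1
#1 stroke at J1
#2 stroke at J1
#3 stroke at Sf1
#4 stroke at J1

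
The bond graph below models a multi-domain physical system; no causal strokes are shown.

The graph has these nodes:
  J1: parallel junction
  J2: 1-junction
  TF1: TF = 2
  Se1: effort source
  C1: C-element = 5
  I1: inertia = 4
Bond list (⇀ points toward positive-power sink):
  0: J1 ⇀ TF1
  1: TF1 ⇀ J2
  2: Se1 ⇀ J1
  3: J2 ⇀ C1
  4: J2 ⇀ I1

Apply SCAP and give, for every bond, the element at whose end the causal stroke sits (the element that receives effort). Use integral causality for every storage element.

bond 0 stroke at TF1
bond 1 stroke at J2
bond 2 stroke at J1
bond 3 stroke at J2
bond 4 stroke at I1

b2 stroke at J1  (source Se1 imposes e)
b0 stroke at TF1  (J1: bond 2 brought effort, rest push out)
b1 stroke at J2  (through TF1, causality passes straight; one stroke at TF1)
b3 stroke at J2  (C1: C, integral causality)
b4 stroke at I1  (only one flow-in slot at J2)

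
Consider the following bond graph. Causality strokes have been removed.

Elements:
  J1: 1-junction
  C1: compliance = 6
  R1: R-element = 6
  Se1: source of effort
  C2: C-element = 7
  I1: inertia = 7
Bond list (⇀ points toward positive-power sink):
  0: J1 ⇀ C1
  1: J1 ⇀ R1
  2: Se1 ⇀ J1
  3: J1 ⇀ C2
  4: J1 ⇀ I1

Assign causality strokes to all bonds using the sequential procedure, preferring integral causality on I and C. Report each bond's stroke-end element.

#0 stroke at J1
#1 stroke at J1
#2 stroke at J1
#3 stroke at J1
#4 stroke at I1

b2 stroke at J1  (Se1 fixes effort; stroke away)
b0 stroke at J1  (C1: C, integral causality)
b3 stroke at J1  (C2 integral (e out))
b4 stroke at I1  (I1 outputs flow p/I1)
b1 stroke at J1  (J1: bond 4 brought flow, rest push out)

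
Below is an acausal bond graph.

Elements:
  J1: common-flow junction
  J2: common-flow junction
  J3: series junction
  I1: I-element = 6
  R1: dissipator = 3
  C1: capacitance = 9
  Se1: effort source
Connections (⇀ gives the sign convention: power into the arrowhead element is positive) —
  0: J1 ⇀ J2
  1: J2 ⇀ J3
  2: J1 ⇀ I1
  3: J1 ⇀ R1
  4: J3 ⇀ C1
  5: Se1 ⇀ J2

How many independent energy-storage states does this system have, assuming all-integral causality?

2  (C1, I1 all integral)

#5 stroke at J2  (Se1 (Se) sets effort on bond)
#2 stroke at I1  (prefer integral on I1)
#0 stroke at J1  (1-jn J1 has f-setter on 2)
#3 stroke at J1  (1-jn J1 has f-setter on 2)
#1 stroke at J2  (common-f at J2 fixed by 0)
#4 stroke at J3  (1-jn J3 has f-setter on 1)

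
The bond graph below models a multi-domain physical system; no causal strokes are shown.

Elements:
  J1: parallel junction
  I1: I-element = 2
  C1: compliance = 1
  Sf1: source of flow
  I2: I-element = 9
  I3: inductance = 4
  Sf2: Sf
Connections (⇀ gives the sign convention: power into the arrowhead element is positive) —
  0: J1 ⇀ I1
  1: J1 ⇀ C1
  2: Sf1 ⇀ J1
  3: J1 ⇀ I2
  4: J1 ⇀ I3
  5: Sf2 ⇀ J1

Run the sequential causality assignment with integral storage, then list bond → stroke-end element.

#2 |Sf1  (Sf1 (Sf) sets flow on bond)
#5 |Sf2  (Sf2: flow source, stroke at near end)
#0 |I1  (prefer integral on I1)
#1 |J1  (C1 outputs effort q/C1)
#3 |I2  (J1: bond 1 brought effort, rest push out)
#4 |I3  (common-e at J1 fixed by 1)

b0 |I1
b1 |J1
b2 |Sf1
b3 |I2
b4 |I3
b5 |Sf2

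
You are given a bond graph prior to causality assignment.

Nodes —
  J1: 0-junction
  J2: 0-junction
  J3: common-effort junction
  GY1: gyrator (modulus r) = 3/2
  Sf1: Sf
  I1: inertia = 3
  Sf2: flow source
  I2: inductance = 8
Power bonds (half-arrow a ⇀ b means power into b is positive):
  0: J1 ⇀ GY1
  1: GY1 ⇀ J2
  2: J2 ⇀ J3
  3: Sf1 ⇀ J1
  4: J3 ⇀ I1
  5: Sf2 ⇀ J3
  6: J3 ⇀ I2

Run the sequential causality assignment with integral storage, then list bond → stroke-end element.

b0 stroke at J1
b1 stroke at J2
b2 stroke at J3
b3 stroke at Sf1
b4 stroke at I1
b5 stroke at Sf2
b6 stroke at I2

b3 →Sf1  (Sf1 fixes flow; stroke at Sf1)
b5 →Sf2  (source Sf2 imposes f)
b0 →J1  (only one effort-in slot at J1)
b1 →J2  (GY1 both-in/both-out from 0)
b2 →J3  (J2 effort already set via bond 1)
b4 →I1  (common-e at J3 fixed by 2)
b6 →I2  (J3 effort already set via bond 2)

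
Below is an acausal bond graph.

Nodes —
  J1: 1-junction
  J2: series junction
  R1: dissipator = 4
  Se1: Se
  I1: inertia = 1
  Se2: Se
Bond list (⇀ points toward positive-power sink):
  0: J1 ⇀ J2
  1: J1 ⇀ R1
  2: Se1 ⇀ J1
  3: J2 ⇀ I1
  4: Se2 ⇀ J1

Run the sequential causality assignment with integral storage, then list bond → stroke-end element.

β2 →J1  (source Se1 imposes e)
β4 →J1  (source Se2 imposes e)
β3 →I1  (prefer integral on I1)
β0 →J2  (J2: bond 3 brought flow, rest push out)
β1 →J1  (J1: bond 0 brought flow, rest push out)

b0 stroke at J2
b1 stroke at J1
b2 stroke at J1
b3 stroke at I1
b4 stroke at J1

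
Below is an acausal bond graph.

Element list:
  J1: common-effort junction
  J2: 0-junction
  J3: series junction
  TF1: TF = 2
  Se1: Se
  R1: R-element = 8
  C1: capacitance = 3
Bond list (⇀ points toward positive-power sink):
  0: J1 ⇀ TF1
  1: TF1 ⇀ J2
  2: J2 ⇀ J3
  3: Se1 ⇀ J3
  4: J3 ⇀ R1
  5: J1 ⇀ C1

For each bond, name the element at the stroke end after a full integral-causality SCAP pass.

bond 0 stroke→TF1
bond 1 stroke→J2
bond 2 stroke→J3
bond 3 stroke→J3
bond 4 stroke→R1
bond 5 stroke→J1

#3 →J3  (Se1 fixes effort; stroke away)
#5 →J1  (C1: C, integral causality)
#0 →TF1  (common-e at J1 fixed by 5)
#1 →J2  (TF1: transformer flips bond 0)
#2 →J3  (J2: bond 1 brought effort, rest push out)
#4 →R1  (J3 needs exactly one f-in)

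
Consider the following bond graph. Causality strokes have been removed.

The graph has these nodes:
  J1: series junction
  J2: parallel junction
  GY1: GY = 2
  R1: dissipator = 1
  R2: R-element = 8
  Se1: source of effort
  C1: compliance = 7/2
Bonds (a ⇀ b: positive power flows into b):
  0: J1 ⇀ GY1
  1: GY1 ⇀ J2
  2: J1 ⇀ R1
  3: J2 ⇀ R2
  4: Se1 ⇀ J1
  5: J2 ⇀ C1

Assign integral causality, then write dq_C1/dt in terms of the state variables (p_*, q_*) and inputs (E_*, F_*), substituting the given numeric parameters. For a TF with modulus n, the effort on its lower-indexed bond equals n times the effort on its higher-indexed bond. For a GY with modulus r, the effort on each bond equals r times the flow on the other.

b4 →J1  (source Se1 imposes e)
b5 →J2  (C1 outputs effort q/C1)
b1 →GY1  (common-e at J2 fixed by 5)
b3 →R2  (common-e at J2 fixed by 5)
b0 →GY1  (GY1 both-in/both-out from 1)
b2 →J1  (J1 flow already set via bond 0)

dq_C1/dt = E_Se1/2 - 3*q_C1/28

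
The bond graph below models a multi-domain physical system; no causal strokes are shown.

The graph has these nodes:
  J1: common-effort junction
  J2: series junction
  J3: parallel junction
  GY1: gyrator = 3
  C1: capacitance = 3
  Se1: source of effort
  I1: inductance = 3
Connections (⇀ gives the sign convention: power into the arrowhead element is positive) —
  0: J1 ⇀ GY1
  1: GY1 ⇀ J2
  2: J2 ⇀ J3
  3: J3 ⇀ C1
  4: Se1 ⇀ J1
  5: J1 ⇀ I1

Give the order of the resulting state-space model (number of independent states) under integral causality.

2  (C1, I1 all integral)

bond 4 stroke at J1  (source Se1 imposes e)
bond 0 stroke at GY1  (J1: bond 4 brought effort, rest push out)
bond 5 stroke at I1  (common-e at J1 fixed by 4)
bond 1 stroke at GY1  (GY1: gyrator matches bond 0)
bond 2 stroke at J2  (common-f at J2 fixed by 1)
bond 3 stroke at J3  (only one effort-in slot at J3)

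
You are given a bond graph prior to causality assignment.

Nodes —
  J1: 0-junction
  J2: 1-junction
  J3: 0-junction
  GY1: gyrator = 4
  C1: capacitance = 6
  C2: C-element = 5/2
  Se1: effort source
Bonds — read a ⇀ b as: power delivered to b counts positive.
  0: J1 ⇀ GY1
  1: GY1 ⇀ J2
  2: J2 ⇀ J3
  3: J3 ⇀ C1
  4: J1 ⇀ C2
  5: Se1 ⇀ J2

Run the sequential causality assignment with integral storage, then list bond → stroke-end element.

β0 →GY1
β1 →GY1
β2 →J2
β3 →J3
β4 →J1
β5 →J2

β5 stroke→J2  (source Se1 imposes e)
β3 stroke→J3  (C1: C, integral causality)
β2 stroke→J2  (0-jn J3 has e-setter on 3)
β1 stroke→GY1  (closing 1-jn rule on J2)
β0 stroke→GY1  (GY1 both-in/both-out from 1)
β4 stroke→J1  (J1 needs exactly one e-in)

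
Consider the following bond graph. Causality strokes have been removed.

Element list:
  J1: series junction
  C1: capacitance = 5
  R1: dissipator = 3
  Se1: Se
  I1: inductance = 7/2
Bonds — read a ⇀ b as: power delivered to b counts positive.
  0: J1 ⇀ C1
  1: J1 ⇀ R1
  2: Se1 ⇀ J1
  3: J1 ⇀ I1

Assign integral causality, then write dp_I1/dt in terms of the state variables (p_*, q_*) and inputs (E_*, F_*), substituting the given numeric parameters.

dp_I1/dt = E_Se1 - 6*p_I1/7 - q_C1/5

β2 stroke→J1  (Se1 (Se) sets effort on bond)
β0 stroke→J1  (C1 outputs effort q/C1)
β3 stroke→I1  (prefer integral on I1)
β1 stroke→J1  (J1: bond 3 brought flow, rest push out)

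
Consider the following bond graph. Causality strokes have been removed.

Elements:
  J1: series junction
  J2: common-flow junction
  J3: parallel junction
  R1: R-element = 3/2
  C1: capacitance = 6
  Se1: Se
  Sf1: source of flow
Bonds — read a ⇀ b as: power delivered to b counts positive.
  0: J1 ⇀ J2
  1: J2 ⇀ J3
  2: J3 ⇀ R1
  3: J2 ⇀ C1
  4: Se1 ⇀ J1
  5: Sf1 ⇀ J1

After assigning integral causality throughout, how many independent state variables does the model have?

1  (C1 all integral)

β4 →J1  (Se1 (Se) sets effort on bond)
β5 →Sf1  (Sf1 fixes flow; stroke at Sf1)
β0 →J1  (J1 flow already set via bond 5)
β1 →J2  (J2: bond 0 brought flow, rest push out)
β3 →J2  (J2: bond 0 brought flow, rest push out)
β2 →J3  (J3: last free bond brings effort in)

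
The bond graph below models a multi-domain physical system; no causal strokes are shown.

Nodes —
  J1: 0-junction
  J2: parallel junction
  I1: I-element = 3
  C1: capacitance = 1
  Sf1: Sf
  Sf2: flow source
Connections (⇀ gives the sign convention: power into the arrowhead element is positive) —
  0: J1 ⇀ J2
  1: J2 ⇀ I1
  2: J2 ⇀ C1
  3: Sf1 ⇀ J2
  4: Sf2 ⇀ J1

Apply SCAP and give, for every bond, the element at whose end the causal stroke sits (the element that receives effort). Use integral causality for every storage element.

β3 stroke at Sf1  (Sf1 (Sf) sets flow on bond)
β4 stroke at Sf2  (Sf2 (Sf) sets flow on bond)
β0 stroke at J1  (J1: last free bond brings effort in)
β1 stroke at I1  (I1 integral (f out))
β2 stroke at J2  (closing 0-jn rule on J2)

β0 →J1
β1 →I1
β2 →J2
β3 →Sf1
β4 →Sf2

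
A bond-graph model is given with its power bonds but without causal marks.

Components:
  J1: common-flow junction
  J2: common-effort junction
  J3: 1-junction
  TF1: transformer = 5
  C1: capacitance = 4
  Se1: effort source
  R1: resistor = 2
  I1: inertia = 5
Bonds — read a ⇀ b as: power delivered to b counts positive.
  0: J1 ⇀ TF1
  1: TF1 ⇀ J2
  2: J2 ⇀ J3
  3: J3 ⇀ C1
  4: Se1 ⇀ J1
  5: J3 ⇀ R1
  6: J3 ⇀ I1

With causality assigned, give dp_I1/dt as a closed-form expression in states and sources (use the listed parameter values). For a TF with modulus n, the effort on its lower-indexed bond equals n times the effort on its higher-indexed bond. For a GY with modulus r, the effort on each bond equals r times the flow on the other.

β4 stroke at J1  (Se1 (Se) sets effort on bond)
β0 stroke at TF1  (J1 needs exactly one f-in)
β1 stroke at J2  (TF1 one-in-one-out from 0)
β2 stroke at J3  (common-e at J2 fixed by 1)
β3 stroke at J3  (C1 integral (e out))
β6 stroke at I1  (I1: I, integral causality)
β5 stroke at J3  (J3 flow already set via bond 6)

dp_I1/dt = E_Se1/5 - 2*p_I1/5 - q_C1/4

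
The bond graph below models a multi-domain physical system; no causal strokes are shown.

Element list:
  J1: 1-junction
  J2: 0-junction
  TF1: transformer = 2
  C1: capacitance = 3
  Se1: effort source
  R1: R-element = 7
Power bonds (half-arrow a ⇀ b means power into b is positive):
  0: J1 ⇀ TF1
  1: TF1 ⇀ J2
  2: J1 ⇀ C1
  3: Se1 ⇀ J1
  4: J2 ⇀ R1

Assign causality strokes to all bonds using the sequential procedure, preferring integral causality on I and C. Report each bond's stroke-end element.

#0 stroke at TF1
#1 stroke at J2
#2 stroke at J1
#3 stroke at J1
#4 stroke at R1

bond 3 →J1  (Se1 fixes effort; stroke away)
bond 2 →J1  (prefer integral on C1)
bond 0 →TF1  (only one flow-in slot at J1)
bond 1 →J2  (through TF1, causality passes straight; one stroke at TF1)
bond 4 →R1  (common-e at J2 fixed by 1)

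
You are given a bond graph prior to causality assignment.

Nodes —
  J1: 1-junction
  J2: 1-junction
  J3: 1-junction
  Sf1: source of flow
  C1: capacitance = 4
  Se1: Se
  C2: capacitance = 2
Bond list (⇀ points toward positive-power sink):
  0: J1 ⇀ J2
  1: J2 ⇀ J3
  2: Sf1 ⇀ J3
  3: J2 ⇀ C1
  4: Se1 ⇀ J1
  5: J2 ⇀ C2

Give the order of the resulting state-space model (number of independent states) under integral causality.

b2 |Sf1  (Sf1 fixes flow; stroke at Sf1)
b4 |J1  (Se1 fixes effort; stroke away)
b0 |J2  (J1: last free bond brings flow in)
b1 |J3  (J3: bond 2 brought flow, rest push out)
b3 |J2  (1-jn J2 has f-setter on 1)
b5 |J2  (common-f at J2 fixed by 1)

2  (C1, C2 all integral)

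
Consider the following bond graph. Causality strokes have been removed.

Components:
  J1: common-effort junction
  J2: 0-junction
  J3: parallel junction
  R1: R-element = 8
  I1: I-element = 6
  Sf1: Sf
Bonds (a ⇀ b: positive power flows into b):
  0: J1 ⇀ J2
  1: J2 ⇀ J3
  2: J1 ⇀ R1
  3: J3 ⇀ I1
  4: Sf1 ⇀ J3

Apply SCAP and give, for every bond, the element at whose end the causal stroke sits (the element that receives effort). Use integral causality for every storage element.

β0 stroke at J2
β1 stroke at J3
β2 stroke at J1
β3 stroke at I1
β4 stroke at Sf1

bond 4 |Sf1  (source Sf1 imposes f)
bond 3 |I1  (I1 integral (f out))
bond 1 |J3  (J3: last free bond brings effort in)
bond 0 |J2  (J2 needs exactly one e-in)
bond 2 |J1  (closing 0-jn rule on J1)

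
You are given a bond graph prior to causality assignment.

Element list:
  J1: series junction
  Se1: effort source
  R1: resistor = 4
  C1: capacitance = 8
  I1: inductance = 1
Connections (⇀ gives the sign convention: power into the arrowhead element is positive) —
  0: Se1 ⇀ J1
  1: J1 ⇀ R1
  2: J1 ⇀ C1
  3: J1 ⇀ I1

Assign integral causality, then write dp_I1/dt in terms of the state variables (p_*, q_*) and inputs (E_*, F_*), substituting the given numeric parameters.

bond 0 |J1  (Se1: effort source, stroke at far end)
bond 2 |J1  (C1: C, integral causality)
bond 3 |I1  (I1 integral (f out))
bond 1 |J1  (J1: bond 3 brought flow, rest push out)

dp_I1/dt = E_Se1 - 4*p_I1 - q_C1/8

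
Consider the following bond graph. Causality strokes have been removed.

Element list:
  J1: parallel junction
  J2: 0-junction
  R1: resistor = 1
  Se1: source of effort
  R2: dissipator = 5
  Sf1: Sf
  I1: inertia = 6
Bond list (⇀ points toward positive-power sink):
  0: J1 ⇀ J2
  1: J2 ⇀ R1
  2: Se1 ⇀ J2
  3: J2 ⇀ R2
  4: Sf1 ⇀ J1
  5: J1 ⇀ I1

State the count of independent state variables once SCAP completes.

1  (I1 all integral)

bond 2 stroke at J2  (Se1 fixes effort; stroke away)
bond 4 stroke at Sf1  (source Sf1 imposes f)
bond 0 stroke at J1  (0-jn J2 has e-setter on 2)
bond 1 stroke at R1  (J2 effort already set via bond 2)
bond 3 stroke at R2  (J2: bond 2 brought effort, rest push out)
bond 5 stroke at I1  (J1: bond 0 brought effort, rest push out)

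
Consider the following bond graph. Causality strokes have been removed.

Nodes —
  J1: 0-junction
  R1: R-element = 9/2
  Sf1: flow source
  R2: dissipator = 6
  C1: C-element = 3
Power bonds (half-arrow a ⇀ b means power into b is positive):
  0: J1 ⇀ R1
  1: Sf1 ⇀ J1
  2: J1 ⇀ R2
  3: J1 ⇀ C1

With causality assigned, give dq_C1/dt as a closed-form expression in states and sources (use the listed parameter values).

dq_C1/dt = F_Sf1 - 7*q_C1/54

β1 |Sf1  (Sf1: flow source, stroke at near end)
β3 |J1  (prefer integral on C1)
β0 |R1  (0-jn J1 has e-setter on 3)
β2 |R2  (J1: bond 3 brought effort, rest push out)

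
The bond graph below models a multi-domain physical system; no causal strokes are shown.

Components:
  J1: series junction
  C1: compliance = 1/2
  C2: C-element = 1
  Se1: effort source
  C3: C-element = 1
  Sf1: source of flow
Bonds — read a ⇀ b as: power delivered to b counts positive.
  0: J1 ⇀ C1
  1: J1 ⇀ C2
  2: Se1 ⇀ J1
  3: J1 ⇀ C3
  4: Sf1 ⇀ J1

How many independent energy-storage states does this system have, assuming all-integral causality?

bond 2 |J1  (Se1 fixes effort; stroke away)
bond 4 |Sf1  (source Sf1 imposes f)
bond 0 |J1  (1-jn J1 has f-setter on 4)
bond 1 |J1  (J1: bond 4 brought flow, rest push out)
bond 3 |J1  (J1 flow already set via bond 4)

3  (C1, C2, C3 all integral)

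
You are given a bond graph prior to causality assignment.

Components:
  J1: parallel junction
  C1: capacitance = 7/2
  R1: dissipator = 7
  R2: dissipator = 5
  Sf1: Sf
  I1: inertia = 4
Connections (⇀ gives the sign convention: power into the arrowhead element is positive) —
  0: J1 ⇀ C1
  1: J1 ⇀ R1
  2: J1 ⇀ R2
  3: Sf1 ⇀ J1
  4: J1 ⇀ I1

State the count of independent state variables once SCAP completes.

2  (C1, I1 all integral)

β3 |Sf1  (Sf1 (Sf) sets flow on bond)
β0 |J1  (C1: C, integral causality)
β1 |R1  (0-jn J1 has e-setter on 0)
β2 |R2  (common-e at J1 fixed by 0)
β4 |I1  (common-e at J1 fixed by 0)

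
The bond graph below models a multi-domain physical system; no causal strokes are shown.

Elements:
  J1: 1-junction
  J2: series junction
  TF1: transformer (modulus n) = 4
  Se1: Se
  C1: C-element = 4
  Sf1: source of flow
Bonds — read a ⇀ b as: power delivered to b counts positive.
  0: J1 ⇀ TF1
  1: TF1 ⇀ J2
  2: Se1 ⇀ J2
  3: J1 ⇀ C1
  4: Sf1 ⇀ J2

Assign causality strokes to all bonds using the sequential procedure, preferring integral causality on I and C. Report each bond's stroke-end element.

b0 stroke→TF1
b1 stroke→J2
b2 stroke→J2
b3 stroke→J1
b4 stroke→Sf1

#2 |J2  (Se1: effort source, stroke at far end)
#4 |Sf1  (source Sf1 imposes f)
#1 |J2  (J2: bond 4 brought flow, rest push out)
#0 |TF1  (TF1 one-in-one-out from 1)
#3 |J1  (common-f at J1 fixed by 0)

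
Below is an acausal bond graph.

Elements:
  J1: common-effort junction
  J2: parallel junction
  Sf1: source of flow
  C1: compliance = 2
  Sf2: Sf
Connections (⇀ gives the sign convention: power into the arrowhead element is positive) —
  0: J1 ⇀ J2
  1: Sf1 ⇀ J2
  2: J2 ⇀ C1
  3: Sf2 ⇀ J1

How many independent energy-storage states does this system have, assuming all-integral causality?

1  (C1 all integral)

#1 |Sf1  (source Sf1 imposes f)
#3 |Sf2  (source Sf2 imposes f)
#0 |J1  (J1: last free bond brings effort in)
#2 |J2  (J2 needs exactly one e-in)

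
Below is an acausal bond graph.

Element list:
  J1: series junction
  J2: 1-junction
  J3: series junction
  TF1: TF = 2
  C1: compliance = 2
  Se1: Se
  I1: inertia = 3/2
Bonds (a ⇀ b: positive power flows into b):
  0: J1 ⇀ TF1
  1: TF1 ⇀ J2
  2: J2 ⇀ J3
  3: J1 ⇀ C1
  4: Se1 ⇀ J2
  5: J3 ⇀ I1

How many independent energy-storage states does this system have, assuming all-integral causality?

2  (C1, I1 all integral)

#4 |J2  (Se1 (Se) sets effort on bond)
#3 |J1  (C1: C, integral causality)
#0 |TF1  (closing 1-jn rule on J1)
#1 |J2  (TF1: transformer flips bond 0)
#2 |J3  (only one flow-in slot at J2)
#5 |I1  (closing 1-jn rule on J3)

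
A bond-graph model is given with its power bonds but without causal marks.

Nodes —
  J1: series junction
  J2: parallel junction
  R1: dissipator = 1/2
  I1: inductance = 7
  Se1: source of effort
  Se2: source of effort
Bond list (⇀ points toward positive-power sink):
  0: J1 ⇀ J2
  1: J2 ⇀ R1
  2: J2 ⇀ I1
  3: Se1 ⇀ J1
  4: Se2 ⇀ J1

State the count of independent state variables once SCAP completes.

1  (I1 all integral)

bond 3 stroke→J1  (Se1 (Se) sets effort on bond)
bond 4 stroke→J1  (source Se2 imposes e)
bond 0 stroke→J2  (J1: last free bond brings flow in)
bond 1 stroke→R1  (common-e at J2 fixed by 0)
bond 2 stroke→I1  (J2 effort already set via bond 0)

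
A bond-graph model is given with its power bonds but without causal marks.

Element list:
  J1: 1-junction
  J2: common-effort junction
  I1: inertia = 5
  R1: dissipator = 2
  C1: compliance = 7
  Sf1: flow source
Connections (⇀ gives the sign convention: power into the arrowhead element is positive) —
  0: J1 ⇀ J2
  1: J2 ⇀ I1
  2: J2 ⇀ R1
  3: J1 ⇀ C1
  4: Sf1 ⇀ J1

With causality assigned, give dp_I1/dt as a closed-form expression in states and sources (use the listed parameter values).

dp_I1/dt = 2*F_Sf1 - 2*p_I1/5

β4 →Sf1  (source Sf1 imposes f)
β0 →J1  (J1 flow already set via bond 4)
β3 →J1  (J1: bond 4 brought flow, rest push out)
β1 →I1  (I1 outputs flow p/I1)
β2 →J2  (J2 needs exactly one e-in)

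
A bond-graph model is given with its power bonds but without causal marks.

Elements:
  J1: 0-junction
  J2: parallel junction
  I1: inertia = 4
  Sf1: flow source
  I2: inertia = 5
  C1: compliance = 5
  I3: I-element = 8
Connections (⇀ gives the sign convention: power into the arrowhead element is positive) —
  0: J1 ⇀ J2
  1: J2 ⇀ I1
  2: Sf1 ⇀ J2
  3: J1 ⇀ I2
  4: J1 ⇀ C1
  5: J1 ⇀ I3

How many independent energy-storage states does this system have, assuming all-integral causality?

4  (C1, I1, I2, I3 all integral)

#2 →Sf1  (source Sf1 imposes f)
#1 →I1  (prefer integral on I1)
#0 →J2  (J2: last free bond brings effort in)
#3 →I2  (I2: I, integral causality)
#4 →J1  (C1 outputs effort q/C1)
#5 →I3  (0-jn J1 has e-setter on 4)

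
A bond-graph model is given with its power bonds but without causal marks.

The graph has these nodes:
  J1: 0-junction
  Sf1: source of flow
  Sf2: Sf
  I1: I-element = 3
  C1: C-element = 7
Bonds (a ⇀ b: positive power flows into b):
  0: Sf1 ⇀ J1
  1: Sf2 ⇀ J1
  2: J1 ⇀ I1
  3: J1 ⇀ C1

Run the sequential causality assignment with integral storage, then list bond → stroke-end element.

b0 |Sf1  (source Sf1 imposes f)
b1 |Sf2  (Sf2 (Sf) sets flow on bond)
b2 |I1  (prefer integral on I1)
b3 |J1  (only one effort-in slot at J1)

bond 0 →Sf1
bond 1 →Sf2
bond 2 →I1
bond 3 →J1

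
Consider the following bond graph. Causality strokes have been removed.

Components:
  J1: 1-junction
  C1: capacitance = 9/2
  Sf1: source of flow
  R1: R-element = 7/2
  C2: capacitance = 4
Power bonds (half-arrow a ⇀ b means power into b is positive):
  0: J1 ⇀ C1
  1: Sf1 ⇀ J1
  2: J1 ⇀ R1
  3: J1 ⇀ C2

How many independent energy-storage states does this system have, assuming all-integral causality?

2  (C1, C2 all integral)

bond 1 |Sf1  (Sf1 (Sf) sets flow on bond)
bond 0 |J1  (common-f at J1 fixed by 1)
bond 2 |J1  (common-f at J1 fixed by 1)
bond 3 |J1  (J1: bond 1 brought flow, rest push out)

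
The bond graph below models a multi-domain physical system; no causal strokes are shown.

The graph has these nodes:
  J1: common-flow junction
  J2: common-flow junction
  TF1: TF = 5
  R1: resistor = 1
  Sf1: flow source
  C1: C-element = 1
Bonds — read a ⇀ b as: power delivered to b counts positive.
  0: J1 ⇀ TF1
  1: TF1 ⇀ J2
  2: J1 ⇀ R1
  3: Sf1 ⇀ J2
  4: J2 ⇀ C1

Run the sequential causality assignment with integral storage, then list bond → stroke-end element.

bond 3 stroke at Sf1  (Sf1: flow source, stroke at near end)
bond 1 stroke at J2  (J2 flow already set via bond 3)
bond 4 stroke at J2  (common-f at J2 fixed by 3)
bond 0 stroke at TF1  (TF1: transformer flips bond 1)
bond 2 stroke at J1  (J1 flow already set via bond 0)

β0 stroke→TF1
β1 stroke→J2
β2 stroke→J1
β3 stroke→Sf1
β4 stroke→J2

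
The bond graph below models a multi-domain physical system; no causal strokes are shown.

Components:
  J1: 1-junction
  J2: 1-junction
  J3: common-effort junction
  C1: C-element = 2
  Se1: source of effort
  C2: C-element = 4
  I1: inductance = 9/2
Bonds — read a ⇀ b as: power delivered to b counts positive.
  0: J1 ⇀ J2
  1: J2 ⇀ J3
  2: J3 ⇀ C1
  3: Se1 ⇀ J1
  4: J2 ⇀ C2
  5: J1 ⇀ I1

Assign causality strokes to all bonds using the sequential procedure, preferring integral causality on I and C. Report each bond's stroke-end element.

#0 stroke→J1
#1 stroke→J2
#2 stroke→J3
#3 stroke→J1
#4 stroke→J2
#5 stroke→I1

b3 stroke at J1  (Se1 fixes effort; stroke away)
b2 stroke at J3  (C1 integral (e out))
b1 stroke at J2  (common-e at J3 fixed by 2)
b4 stroke at J2  (C2 outputs effort q/C2)
b0 stroke at J1  (J2 needs exactly one f-in)
b5 stroke at I1  (J1 needs exactly one f-in)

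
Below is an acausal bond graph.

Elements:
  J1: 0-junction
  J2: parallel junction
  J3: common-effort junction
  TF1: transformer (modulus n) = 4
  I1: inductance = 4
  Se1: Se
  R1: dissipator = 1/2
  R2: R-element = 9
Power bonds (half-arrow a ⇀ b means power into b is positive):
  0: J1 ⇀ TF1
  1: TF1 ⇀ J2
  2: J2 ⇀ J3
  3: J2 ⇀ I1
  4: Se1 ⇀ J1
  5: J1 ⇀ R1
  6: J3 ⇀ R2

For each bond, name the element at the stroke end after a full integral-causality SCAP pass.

bond 0 |TF1
bond 1 |J2
bond 2 |J3
bond 3 |I1
bond 4 |J1
bond 5 |R1
bond 6 |R2

b4 |J1  (source Se1 imposes e)
b0 |TF1  (common-e at J1 fixed by 4)
b5 |R1  (common-e at J1 fixed by 4)
b1 |J2  (TF1: transformer flips bond 0)
b2 |J3  (J2 effort already set via bond 1)
b3 |I1  (common-e at J2 fixed by 1)
b6 |R2  (0-jn J3 has e-setter on 2)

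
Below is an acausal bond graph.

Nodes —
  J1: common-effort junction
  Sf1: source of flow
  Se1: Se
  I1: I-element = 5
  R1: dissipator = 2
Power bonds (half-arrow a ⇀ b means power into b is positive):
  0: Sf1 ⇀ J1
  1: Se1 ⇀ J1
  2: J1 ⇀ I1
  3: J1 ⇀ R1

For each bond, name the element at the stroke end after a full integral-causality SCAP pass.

bond 0 stroke at Sf1  (Sf1: flow source, stroke at near end)
bond 1 stroke at J1  (Se1: effort source, stroke at far end)
bond 2 stroke at I1  (0-jn J1 has e-setter on 1)
bond 3 stroke at R1  (common-e at J1 fixed by 1)

b0 stroke→Sf1
b1 stroke→J1
b2 stroke→I1
b3 stroke→R1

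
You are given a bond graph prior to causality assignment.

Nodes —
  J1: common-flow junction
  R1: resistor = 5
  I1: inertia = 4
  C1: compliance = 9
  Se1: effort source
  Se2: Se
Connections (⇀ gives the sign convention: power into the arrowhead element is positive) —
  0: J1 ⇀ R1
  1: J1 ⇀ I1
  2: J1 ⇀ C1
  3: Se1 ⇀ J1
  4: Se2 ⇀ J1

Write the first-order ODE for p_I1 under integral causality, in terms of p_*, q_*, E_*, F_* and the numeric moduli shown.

#3 →J1  (Se1 fixes effort; stroke away)
#4 →J1  (source Se2 imposes e)
#1 →I1  (I1 outputs flow p/I1)
#0 →J1  (J1 flow already set via bond 1)
#2 →J1  (J1 flow already set via bond 1)

dp_I1/dt = E_Se1 + E_Se2 - 5*p_I1/4 - q_C1/9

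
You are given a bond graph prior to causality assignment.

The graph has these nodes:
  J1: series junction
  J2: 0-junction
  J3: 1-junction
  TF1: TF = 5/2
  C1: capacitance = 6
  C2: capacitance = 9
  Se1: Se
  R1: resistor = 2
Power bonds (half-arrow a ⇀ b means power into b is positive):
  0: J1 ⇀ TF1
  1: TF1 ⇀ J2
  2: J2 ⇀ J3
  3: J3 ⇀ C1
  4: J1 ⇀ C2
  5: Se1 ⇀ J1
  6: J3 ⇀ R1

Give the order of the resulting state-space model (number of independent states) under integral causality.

2  (C1, C2 all integral)

bond 5 stroke at J1  (Se1 (Se) sets effort on bond)
bond 3 stroke at J3  (C1 integral (e out))
bond 4 stroke at J1  (C2 outputs effort q/C2)
bond 0 stroke at TF1  (closing 1-jn rule on J1)
bond 1 stroke at J2  (TF1: transformer flips bond 0)
bond 2 stroke at J3  (J2: bond 1 brought effort, rest push out)
bond 6 stroke at R1  (only one flow-in slot at J3)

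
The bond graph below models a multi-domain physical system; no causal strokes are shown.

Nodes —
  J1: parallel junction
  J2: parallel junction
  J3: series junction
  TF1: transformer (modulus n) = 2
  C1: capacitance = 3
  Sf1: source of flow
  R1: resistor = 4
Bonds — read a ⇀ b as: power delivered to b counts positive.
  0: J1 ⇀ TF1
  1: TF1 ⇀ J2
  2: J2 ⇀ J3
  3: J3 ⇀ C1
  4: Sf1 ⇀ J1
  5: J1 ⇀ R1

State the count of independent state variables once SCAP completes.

1  (C1 all integral)

b4 |Sf1  (source Sf1 imposes f)
b3 |J3  (C1 outputs effort q/C1)
b2 |J2  (closing 1-jn rule on J3)
b1 |TF1  (J2 effort already set via bond 2)
b0 |J1  (TF1: transformer flips bond 1)
b5 |R1  (common-e at J1 fixed by 0)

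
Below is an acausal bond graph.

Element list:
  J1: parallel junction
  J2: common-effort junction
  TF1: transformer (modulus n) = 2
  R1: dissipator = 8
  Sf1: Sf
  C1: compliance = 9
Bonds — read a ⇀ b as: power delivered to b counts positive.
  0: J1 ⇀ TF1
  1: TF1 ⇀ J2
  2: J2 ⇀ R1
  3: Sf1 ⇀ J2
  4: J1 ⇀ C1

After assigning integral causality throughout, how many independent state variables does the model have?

1  (C1 all integral)

β3 →Sf1  (source Sf1 imposes f)
β4 →J1  (prefer integral on C1)
β0 →TF1  (J1: bond 4 brought effort, rest push out)
β1 →J2  (TF1 one-in-one-out from 0)
β2 →R1  (J2: bond 1 brought effort, rest push out)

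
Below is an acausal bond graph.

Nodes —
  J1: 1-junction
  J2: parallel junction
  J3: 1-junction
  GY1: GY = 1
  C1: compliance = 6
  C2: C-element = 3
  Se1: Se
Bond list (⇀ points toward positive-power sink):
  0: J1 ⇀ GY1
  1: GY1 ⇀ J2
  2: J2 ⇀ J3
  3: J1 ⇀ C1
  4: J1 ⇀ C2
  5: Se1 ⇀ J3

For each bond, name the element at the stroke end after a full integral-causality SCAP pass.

#0 stroke→GY1
#1 stroke→GY1
#2 stroke→J2
#3 stroke→J1
#4 stroke→J1
#5 stroke→J3

β5 |J3  (Se1 fixes effort; stroke away)
β2 |J2  (closing 1-jn rule on J3)
β1 |GY1  (common-e at J2 fixed by 2)
β0 |GY1  (through GY1, causality inverts; strokes same side of GY1)
β3 |J1  (common-f at J1 fixed by 0)
β4 |J1  (common-f at J1 fixed by 0)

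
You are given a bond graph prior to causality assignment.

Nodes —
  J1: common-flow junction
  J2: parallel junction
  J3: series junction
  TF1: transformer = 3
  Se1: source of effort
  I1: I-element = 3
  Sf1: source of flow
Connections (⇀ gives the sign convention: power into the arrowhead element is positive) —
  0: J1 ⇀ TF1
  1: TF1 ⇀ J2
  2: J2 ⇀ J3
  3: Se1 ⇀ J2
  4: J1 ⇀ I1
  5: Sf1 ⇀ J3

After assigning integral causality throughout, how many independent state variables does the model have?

β3 →J2  (Se1 (Se) sets effort on bond)
β5 →Sf1  (source Sf1 imposes f)
β1 →TF1  (J2 effort already set via bond 3)
β2 →J3  (common-e at J2 fixed by 3)
β0 →J1  (TF1: transformer flips bond 1)
β4 →I1  (closing 1-jn rule on J1)

1  (I1 all integral)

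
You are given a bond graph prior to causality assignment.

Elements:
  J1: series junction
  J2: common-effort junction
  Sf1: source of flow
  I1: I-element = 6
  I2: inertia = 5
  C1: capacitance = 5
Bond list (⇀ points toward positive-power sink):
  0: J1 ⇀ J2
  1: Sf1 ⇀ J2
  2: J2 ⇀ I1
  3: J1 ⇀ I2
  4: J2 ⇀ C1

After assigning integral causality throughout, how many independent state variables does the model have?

bond 1 stroke→Sf1  (Sf1: flow source, stroke at near end)
bond 2 stroke→I1  (I1 integral (f out))
bond 3 stroke→I2  (I2 outputs flow p/I2)
bond 0 stroke→J1  (common-f at J1 fixed by 3)
bond 4 stroke→J2  (only one effort-in slot at J2)

3  (C1, I1, I2 all integral)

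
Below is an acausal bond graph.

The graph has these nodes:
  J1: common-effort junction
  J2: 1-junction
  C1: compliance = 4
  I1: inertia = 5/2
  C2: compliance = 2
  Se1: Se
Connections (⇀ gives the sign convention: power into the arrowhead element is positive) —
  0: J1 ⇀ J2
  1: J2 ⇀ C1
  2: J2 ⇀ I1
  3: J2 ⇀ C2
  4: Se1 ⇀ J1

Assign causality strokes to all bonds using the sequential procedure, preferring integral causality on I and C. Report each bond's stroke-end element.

b0 |J2
b1 |J2
b2 |I1
b3 |J2
b4 |J1

β4 stroke at J1  (Se1 fixes effort; stroke away)
β0 stroke at J2  (J1 effort already set via bond 4)
β1 stroke at J2  (C1: C, integral causality)
β2 stroke at I1  (I1: I, integral causality)
β3 stroke at J2  (1-jn J2 has f-setter on 2)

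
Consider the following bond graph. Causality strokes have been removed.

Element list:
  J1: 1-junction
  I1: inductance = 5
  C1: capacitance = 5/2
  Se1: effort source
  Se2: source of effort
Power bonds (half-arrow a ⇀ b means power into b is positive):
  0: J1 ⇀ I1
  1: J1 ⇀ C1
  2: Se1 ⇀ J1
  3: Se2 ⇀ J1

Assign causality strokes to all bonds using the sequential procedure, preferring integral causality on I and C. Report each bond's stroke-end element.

#2 stroke at J1  (Se1: effort source, stroke at far end)
#3 stroke at J1  (source Se2 imposes e)
#0 stroke at I1  (I1 integral (f out))
#1 stroke at J1  (common-f at J1 fixed by 0)

β0 stroke at I1
β1 stroke at J1
β2 stroke at J1
β3 stroke at J1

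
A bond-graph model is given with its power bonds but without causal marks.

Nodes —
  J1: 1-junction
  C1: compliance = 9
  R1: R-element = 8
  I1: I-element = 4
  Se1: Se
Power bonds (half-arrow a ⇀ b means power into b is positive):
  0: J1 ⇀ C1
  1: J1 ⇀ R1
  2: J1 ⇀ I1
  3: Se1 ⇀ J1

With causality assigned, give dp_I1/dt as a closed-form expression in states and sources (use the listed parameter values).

dp_I1/dt = E_Se1 - 2*p_I1 - q_C1/9

β3 |J1  (Se1 fixes effort; stroke away)
β0 |J1  (C1 integral (e out))
β2 |I1  (I1 outputs flow p/I1)
β1 |J1  (J1: bond 2 brought flow, rest push out)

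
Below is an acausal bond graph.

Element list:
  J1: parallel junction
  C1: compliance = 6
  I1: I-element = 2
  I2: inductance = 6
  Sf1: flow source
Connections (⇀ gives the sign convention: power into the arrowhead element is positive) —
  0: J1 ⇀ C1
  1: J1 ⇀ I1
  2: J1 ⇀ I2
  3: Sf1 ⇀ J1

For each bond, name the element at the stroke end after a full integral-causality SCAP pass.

β3 |Sf1  (source Sf1 imposes f)
β0 |J1  (C1 integral (e out))
β1 |I1  (0-jn J1 has e-setter on 0)
β2 |I2  (J1: bond 0 brought effort, rest push out)

β0 stroke→J1
β1 stroke→I1
β2 stroke→I2
β3 stroke→Sf1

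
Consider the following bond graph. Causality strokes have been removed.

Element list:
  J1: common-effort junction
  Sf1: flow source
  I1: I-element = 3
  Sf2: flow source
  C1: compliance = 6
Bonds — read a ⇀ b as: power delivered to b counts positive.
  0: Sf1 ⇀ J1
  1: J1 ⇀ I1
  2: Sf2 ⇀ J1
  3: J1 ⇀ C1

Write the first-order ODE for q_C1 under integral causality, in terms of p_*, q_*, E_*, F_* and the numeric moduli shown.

bond 0 stroke at Sf1  (Sf1: flow source, stroke at near end)
bond 2 stroke at Sf2  (Sf2 (Sf) sets flow on bond)
bond 1 stroke at I1  (I1: I, integral causality)
bond 3 stroke at J1  (J1 needs exactly one e-in)

dq_C1/dt = F_Sf1 + F_Sf2 - p_I1/3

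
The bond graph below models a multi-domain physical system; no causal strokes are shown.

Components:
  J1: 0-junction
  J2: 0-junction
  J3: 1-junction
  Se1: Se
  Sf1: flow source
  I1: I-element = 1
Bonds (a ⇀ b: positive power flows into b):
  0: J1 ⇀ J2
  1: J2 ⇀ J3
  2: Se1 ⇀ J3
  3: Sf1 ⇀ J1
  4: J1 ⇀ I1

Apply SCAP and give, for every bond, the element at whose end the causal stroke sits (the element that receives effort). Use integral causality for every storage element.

β0 |J1
β1 |J2
β2 |J3
β3 |Sf1
β4 |I1

bond 2 stroke→J3  (source Se1 imposes e)
bond 3 stroke→Sf1  (Sf1 fixes flow; stroke at Sf1)
bond 1 stroke→J2  (J3: last free bond brings flow in)
bond 0 stroke→J1  (J2: bond 1 brought effort, rest push out)
bond 4 stroke→I1  (0-jn J1 has e-setter on 0)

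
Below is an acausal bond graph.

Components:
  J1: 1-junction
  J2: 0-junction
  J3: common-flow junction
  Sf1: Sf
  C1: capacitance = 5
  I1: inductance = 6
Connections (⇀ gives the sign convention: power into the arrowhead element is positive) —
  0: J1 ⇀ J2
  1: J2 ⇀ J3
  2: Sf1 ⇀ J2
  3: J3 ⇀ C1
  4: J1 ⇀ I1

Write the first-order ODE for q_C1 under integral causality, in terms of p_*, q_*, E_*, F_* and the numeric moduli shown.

β2 |Sf1  (Sf1 (Sf) sets flow on bond)
β3 |J3  (C1 outputs effort q/C1)
β1 |J2  (only one flow-in slot at J3)
β0 |J1  (common-e at J2 fixed by 1)
β4 |I1  (J1: last free bond brings flow in)

dq_C1/dt = F_Sf1 + p_I1/6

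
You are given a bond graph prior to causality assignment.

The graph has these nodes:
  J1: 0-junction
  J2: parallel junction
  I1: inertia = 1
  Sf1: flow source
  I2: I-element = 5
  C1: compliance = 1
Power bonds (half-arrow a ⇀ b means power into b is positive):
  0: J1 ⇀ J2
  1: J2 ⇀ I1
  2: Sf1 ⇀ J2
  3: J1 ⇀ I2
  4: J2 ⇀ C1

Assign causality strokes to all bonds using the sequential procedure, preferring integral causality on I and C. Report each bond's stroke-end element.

b2 |Sf1  (Sf1: flow source, stroke at near end)
b1 |I1  (I1: I, integral causality)
b3 |I2  (I2 outputs flow p/I2)
b0 |J1  (J1: last free bond brings effort in)
b4 |J2  (only one effort-in slot at J2)

β0 →J1
β1 →I1
β2 →Sf1
β3 →I2
β4 →J2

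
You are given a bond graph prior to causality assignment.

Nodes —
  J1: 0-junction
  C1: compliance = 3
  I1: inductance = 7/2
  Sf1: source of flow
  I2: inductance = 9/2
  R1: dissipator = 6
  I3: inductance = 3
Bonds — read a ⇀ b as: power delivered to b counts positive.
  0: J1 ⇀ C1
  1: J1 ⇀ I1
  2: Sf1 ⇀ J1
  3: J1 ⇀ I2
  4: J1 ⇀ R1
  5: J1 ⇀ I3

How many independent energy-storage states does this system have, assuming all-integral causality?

4  (C1, I1, I2, I3 all integral)

β2 stroke at Sf1  (Sf1: flow source, stroke at near end)
β0 stroke at J1  (C1 integral (e out))
β1 stroke at I1  (common-e at J1 fixed by 0)
β3 stroke at I2  (J1 effort already set via bond 0)
β4 stroke at R1  (J1: bond 0 brought effort, rest push out)
β5 stroke at I3  (J1 effort already set via bond 0)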